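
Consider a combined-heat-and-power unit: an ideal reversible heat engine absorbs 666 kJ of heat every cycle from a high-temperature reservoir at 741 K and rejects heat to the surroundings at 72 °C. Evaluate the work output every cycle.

W ≈ 356 kJ

T_C = 72 °C → 72 + 273.15 = 345.15 K.
Carnot efficiency: η = 1 − T_C/T_H = 1 − 345.15/741.00 = 0.5342.
W = η·Q_H = 0.5342 × 666 = 356 kJ.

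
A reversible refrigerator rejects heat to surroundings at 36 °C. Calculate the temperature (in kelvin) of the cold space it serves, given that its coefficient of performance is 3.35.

T_H = 36 °C → 36 + 273.15 = 309.15 K.
COP_R = T_C/(T_H − T_C) ⇒ T_C = T_H·COP_R/(1 + COP_R) = 309.15 × 3.35/(1 + 3.35) = 238 K.

T_C ≈ 238 K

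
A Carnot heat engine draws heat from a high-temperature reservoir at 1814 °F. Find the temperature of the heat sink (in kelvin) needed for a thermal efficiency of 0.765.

T_C ≈ 297 K

T_H = 1814 °F → (1814 − 32) × 5/9 = 990.00 °C = 1263.15 K.
From η = 1 − T_C/T_H, T_C = T_H·(1 − η) = 1263.15 × (1 − 0.765) = 297 K.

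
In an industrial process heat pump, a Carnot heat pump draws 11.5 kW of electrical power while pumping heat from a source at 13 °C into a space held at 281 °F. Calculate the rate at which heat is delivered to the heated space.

Q̇_H ≈ 37.8 kW

T_H = 281 °F → (281 − 32) × 5/9 = 138.33 °C = 411.48 K.
T_C = 13 °C → 13 + 273.15 = 286.15 K.
For a reversible heat pump, COP_HP = T_H/(T_H − T_C) = 411.48/125.33 = 3.2831.
Q_H = COP_HP · W = 3.2831 × 11.5 = 37.8 kW.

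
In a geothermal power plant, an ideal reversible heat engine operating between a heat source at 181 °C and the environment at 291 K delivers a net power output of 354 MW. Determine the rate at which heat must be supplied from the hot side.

T_H = 181 °C → 181 + 273.15 = 454.15 K.
For a reversible engine, η = 1 − T_C/T_H = 1 − 291.00/454.15 = 0.3592.
Q_H = W/η = 354/0.3592 = 985 MW.

Q̇_H ≈ 985 MW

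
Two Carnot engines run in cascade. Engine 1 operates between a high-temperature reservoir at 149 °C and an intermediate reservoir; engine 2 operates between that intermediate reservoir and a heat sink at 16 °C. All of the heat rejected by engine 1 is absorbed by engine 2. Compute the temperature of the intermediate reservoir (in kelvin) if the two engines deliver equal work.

T_m ≈ 355.6 K

T_H = 149 °C → 149 + 273.15 = 422.15 K.
T_C = 16 °C → 16 + 273.15 = 289.15 K.
For reversible stages Q_m = Q_H·(T_m/T_H). Setting W₁ = Q_H(1 − T_m/T_H) equal to W₂ = Q_m(1 − T_C/T_m) = Q_H·(T_m − T_C)/T_H gives T_H − T_m = T_m − T_C, so T_m = (T_H + T_C)/2 = (422.15 + 289.15)/2 = 355.6 K.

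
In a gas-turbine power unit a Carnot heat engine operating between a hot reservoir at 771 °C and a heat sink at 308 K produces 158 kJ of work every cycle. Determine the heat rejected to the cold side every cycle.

T_H = 771 °C → 771 + 273.15 = 1044.15 K.
η_rev = 1 − T_C/T_H = 1 − 308.00/1044.15 = 0.7050.
Since Q_C/Q_H = T_C/T_H and Q_H = W/η, Q_C = W·T_C/(T_H − T_C) = 158 × 308.00/736.15 = 66.1 kJ.

Q_C ≈ 66.1 kJ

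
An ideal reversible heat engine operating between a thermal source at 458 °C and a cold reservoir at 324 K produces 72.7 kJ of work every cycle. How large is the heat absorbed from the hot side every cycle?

T_H = 458 °C → 458 + 273.15 = 731.15 K.
For a reversible engine, η = 1 − T_C/T_H = 1 − 324.00/731.15 = 0.5569.
Q_H = W/η = 72.7/0.5569 = 130.6 kJ.

Q_H ≈ 130.6 kJ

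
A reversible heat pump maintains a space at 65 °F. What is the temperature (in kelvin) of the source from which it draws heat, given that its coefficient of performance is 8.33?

T_C ≈ 256 K

T_H = 65 °F → (65 − 32) × 5/9 = 18.33 °C = 291.48 K.
COP_HP = T_H/(T_H − T_C) ⇒ T_C = T_H·(COP_HP − 1)/COP_HP = 291.48 × (8.33 − 1)/8.33 = 256 K.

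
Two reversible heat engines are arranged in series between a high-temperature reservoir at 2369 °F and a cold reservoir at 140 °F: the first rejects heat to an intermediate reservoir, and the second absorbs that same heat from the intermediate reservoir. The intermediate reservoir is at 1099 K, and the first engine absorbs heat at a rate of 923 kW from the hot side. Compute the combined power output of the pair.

T_H = 2369 °F → (2369 − 32) × 5/9 = 1298.33 °C = 1571.48 K.
T_C = 140 °F → (140 − 32) × 5/9 = 60.00 °C = 333.15 K.
Two reversible stages in series are equivalent to a single Carnot engine between T_H and T_C, so η_total = 1 − T_C/T_H = 1 − 333.15/1571.48 = 0.7880.
W_total = η_total · Q_H = 0.7880 × 923 = 727 kW.

Ẇ_total ≈ 727 kW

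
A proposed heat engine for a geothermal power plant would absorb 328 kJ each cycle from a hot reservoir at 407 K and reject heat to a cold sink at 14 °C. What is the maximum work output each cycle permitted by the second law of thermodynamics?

W_max ≈ 96.6 kJ

T_C = 14 °C → 14 + 273.15 = 287.15 K.
By the Carnot theorem, η_max = 1 − T_C/T_H = 1 − 287.15/407.00 = 0.2945.
W_max = η_max · Q_H = 0.2945 × 328 = 96.6 kJ.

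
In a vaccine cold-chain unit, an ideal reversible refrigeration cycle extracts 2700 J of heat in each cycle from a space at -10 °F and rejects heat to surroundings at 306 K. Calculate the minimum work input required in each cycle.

W_in ≈ 607 J

T_C = -10 °F → (-10 − 32) × 5/9 = -23.33 °C = 249.82 K.
COP_R = T_C/(T_H − T_C) = 249.82/56.18 = 4.4465.
W = Q_C/COP_R = 2700/4.4465 = 607 J.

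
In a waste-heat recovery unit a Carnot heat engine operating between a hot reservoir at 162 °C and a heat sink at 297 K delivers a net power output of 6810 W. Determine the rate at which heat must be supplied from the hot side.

Q̇_H ≈ 21500 W

T_H = 162 °C → 162 + 273.15 = 435.15 K.
Since the cycle is reversible, η = 1 − T_C/T_H = 1 − 297.00/435.15 = 0.3175.
Q_H = W/η = 6810/0.3175 = 21500 W.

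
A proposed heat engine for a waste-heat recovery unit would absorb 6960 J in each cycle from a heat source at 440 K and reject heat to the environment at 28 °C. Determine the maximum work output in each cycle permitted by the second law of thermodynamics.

W_max ≈ 2200 J

T_C = 28 °C → 28 + 273.15 = 301.15 K.
The upper bound on efficiency is η_max = 1 − T_C/T_H = 1 − 301.15/440.00 = 0.3156.
W_max = η_max · Q_H = 0.3156 × 6960 = 2200 J.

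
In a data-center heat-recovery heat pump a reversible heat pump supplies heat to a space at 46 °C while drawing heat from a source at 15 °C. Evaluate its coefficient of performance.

COP_HP ≈ 10.30

T_H = 46 °C → 46 + 273.15 = 319.15 K.
T_C = 15 °C → 15 + 273.15 = 288.15 K.
Reversible heating COP: COP_HP = T_H/(T_H − T_C) = 319.15/(319.15 − 288.15) = 10.30.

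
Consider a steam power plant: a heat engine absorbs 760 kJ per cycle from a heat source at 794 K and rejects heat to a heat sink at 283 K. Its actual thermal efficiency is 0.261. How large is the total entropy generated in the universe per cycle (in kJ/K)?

W = η·Q_H = 0.261 × 760 = 198.4 kJ, so Q_C = Q_H − W = 561.6 kJ.
Entropy balance on the reservoirs: −Q_H/T_H = -0.9572 kJ/K, +Q_C/T_C = 1.985 kJ/K.
ΔS_univ = −Q_H/T_H + Q_C/T_C = 1.027 kJ/K (> 0, since η = 0.261 < η_Carnot = 0.644).

ΔS_univ ≈ 1.027 kJ/K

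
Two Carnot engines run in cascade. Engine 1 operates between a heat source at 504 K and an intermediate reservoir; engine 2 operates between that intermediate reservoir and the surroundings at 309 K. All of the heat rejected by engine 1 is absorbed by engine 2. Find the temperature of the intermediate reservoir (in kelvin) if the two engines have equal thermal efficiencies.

T_m ≈ 394.6 K

Equal efficiencies require 1 − T_m/T_H = 1 − T_C/T_m, i.e. T_m/T_H = T_C/T_m, so T_m = √(T_H·T_C) = √(504.00 × 309.00) = 394.6 K.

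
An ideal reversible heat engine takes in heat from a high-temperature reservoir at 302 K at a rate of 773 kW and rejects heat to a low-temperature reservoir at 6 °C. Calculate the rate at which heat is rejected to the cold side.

Q̇_C ≈ 715 kW

T_C = 6 °C → 6 + 273.15 = 279.15 K.
η_rev = 1 − T_C/T_H = 1 − 279.15/302.00 = 0.0757.
For a reversible cycle Q_C/Q_H = T_C/T_H, so Q_C = 773 × 279.15/302.00 = 715 kW.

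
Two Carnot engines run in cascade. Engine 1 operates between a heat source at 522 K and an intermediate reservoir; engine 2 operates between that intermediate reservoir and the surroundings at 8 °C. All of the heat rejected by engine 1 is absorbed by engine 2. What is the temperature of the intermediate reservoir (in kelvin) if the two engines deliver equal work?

T_C = 8 °C → 8 + 273.15 = 281.15 K.
For reversible stages Q_m = Q_H·(T_m/T_H). Setting W₁ = Q_H(1 − T_m/T_H) equal to W₂ = Q_m(1 − T_C/T_m) = Q_H·(T_m − T_C)/T_H gives T_H − T_m = T_m − T_C, so T_m = (T_H + T_C)/2 = (522.00 + 281.15)/2 = 401.6 K.

T_m ≈ 401.6 K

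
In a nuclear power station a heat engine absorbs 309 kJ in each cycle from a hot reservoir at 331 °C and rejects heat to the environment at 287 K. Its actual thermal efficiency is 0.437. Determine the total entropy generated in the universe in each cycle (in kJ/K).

ΔS_univ ≈ 0.09469 kJ/K

T_H = 331 °C → 331 + 273.15 = 604.15 K.
W = η·Q_H = 0.437 × 309 = 135.0 kJ, so Q_C = Q_H − W = 174.0 kJ.
Entropy balance on the reservoirs: −Q_H/T_H = -0.5115 kJ/K, +Q_C/T_C = 0.6062 kJ/K.
ΔS_univ = −Q_H/T_H + Q_C/T_C = 0.09469 kJ/K (> 0, since η = 0.437 < η_Carnot = 0.525).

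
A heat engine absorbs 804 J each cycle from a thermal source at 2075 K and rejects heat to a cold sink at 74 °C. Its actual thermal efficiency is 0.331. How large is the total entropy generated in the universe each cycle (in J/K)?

ΔS_univ ≈ 1.16 J/K

T_C = 74 °C → 74 + 273.15 = 347.15 K.
W = η·Q_H = 0.331 × 804 = 266.1 J, so Q_C = Q_H − W = 537.9 J.
The hot reservoir loses entropy Q_H/T_H = 804/2075.00 = 0.3875 J/K; the cold reservoir gains Q_C/T_C = 537.9/347.15 = 1.549 J/K.
ΔS_univ = −Q_H/T_H + Q_C/T_C = 1.16 J/K (> 0, since η = 0.331 < η_Carnot = 0.833).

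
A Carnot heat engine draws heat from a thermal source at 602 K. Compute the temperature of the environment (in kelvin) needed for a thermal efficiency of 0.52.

T_C ≈ 289 K

From η = 1 − T_C/T_H, T_C = T_H·(1 − η) = 602.00 × (1 − 0.52) = 289 K.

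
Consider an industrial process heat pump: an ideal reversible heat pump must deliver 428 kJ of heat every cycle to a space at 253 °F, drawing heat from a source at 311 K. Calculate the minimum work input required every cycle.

T_H = 253 °F → (253 − 32) × 5/9 = 122.78 °C = 395.93 K.
Reversible heating COP: COP_HP = T_H/(T_H − T_C) = 395.93/84.93 = 4.6619.
W = Q_H/COP_HP = 428/4.6619 = 91.8 kJ.

W_in ≈ 91.8 kJ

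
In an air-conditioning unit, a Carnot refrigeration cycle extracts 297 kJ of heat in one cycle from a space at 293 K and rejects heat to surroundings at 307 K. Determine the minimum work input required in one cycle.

W_in ≈ 14.2 kJ

The reversible coefficient of performance is COP_R = T_C/(T_H − T_C) = 293.00/14.00 = 20.9286.
W = Q_C/COP_R = 297/20.9286 = 14.2 kJ.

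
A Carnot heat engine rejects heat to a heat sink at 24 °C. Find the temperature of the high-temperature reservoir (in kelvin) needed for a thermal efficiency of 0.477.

T_H ≈ 568 K

T_C = 24 °C → 24 + 273.15 = 297.15 K.
From η = 1 − T_C/T_H, solving for T_H gives T_H = T_C/(1 − η) = 297.15/(1 − 0.477) = 568 K.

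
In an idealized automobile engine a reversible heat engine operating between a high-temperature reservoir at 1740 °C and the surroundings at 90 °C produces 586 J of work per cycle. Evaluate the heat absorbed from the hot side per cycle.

Q_H ≈ 715 J

T_H = 1740 °C → 1740 + 273.15 = 2013.15 K.
T_C = 90 °C → 90 + 273.15 = 363.15 K.
For a reversible engine, η = 1 − T_C/T_H = 1 − 363.15/2013.15 = 0.8196.
Q_H = W/η = 586/0.8196 = 715 J.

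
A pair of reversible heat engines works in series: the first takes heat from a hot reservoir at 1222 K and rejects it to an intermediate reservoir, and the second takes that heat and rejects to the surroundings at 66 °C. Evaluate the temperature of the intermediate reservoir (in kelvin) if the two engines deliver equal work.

T_m ≈ 780.6 K

T_C = 66 °C → 66 + 273.15 = 339.15 K.
For reversible stages Q_m = Q_H·(T_m/T_H). Setting W₁ = Q_H(1 − T_m/T_H) equal to W₂ = Q_m(1 − T_C/T_m) = Q_H·(T_m − T_C)/T_H gives T_H − T_m = T_m − T_C, so T_m = (T_H + T_C)/2 = (1222.00 + 339.15)/2 = 780.6 K.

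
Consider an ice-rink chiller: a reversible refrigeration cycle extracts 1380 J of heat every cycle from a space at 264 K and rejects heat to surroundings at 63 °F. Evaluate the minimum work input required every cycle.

T_H = 63 °F → (63 − 32) × 5/9 = 17.22 °C = 290.37 K.
For a reversible refrigerator, COP_R = T_C/(T_H − T_C) = 264.00/26.37 = 10.0105.
W = Q_C/COP_R = 1380/10.0105 = 138 J.

W_in ≈ 138 J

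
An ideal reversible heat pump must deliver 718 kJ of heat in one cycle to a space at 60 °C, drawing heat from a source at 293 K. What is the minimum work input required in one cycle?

T_H = 60 °C → 60 + 273.15 = 333.15 K.
Reversible heating COP: COP_HP = T_H/(T_H − T_C) = 333.15/40.15 = 8.2976.
W = Q_H/COP_HP = 718/8.2976 = 86.5 kJ.

W_in ≈ 86.5 kJ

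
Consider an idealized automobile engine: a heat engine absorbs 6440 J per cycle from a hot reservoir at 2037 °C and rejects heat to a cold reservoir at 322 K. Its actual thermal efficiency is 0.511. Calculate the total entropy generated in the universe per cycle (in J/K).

ΔS_univ ≈ 6.992 J/K

T_H = 2037 °C → 2037 + 273.15 = 2310.15 K.
W = η·Q_H = 0.511 × 6440 = 3291 J, so Q_C = Q_H − W = 3149 J.
Reservoir entropy changes: ΔS_H = −Q_H/T_H = −6440/2310.15 = -2.788 J/K and ΔS_C = +Q_C/T_C = 3149/322.00 = 9.780 J/K.
ΔS_univ = −Q_H/T_H + Q_C/T_C = 6.992 J/K (> 0, since η = 0.511 < η_Carnot = 0.861).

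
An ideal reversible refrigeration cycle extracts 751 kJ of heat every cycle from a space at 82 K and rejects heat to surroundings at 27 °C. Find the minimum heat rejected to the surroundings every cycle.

Q_H ≈ 2750 kJ

T_H = 27 °C → 27 + 273.15 = 300.15 K.
For a reversible cycle Q_H/Q_C = T_H/T_C, so Q_H = Q_C·T_H/T_C = 751 × 300.15/82.00 = 2750 kJ.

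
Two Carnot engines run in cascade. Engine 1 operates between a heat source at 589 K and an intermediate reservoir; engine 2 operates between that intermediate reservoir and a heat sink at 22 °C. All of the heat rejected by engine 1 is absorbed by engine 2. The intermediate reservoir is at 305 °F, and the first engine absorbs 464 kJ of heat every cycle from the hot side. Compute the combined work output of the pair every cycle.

W_total ≈ 231 kJ

T_C = 22 °C → 22 + 273.15 = 295.15 K.
Two reversible stages in series are equivalent to a single Carnot engine between T_H and T_C, so η_total = 1 − T_C/T_H = 1 − 295.15/589.00 = 0.4989.
W_total = η_total · Q_H = 0.4989 × 464 = 231 kJ.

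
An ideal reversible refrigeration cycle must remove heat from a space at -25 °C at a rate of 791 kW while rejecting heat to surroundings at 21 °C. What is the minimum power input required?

Ẇ_in ≈ 147 kW

T_H = 21 °C → 21 + 273.15 = 294.15 K.
T_C = -25 °C → -25 + 273.15 = 248.15 K.
COP_R = T_C/(T_H − T_C) = 248.15/46.00 = 5.3946.
W = Q_C/COP_R = 791/5.3946 = 147 kW.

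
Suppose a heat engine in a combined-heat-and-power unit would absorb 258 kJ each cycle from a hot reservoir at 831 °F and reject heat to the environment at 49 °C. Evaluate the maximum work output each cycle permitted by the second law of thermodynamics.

T_H = 831 °F → (831 − 32) × 5/9 = 443.89 °C = 717.04 K.
T_C = 49 °C → 49 + 273.15 = 322.15 K.
No engine can exceed the Carnot limit: η_max = 1 − T_C/T_H = 1 − 322.15/717.04 = 0.5507.
W_max = η_max · Q_H = 0.5507 × 258 = 142.1 kJ.

W_max ≈ 142.1 kJ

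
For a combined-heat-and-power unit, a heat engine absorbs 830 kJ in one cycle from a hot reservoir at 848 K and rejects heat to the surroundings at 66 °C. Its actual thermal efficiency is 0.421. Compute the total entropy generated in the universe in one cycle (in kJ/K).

ΔS_univ ≈ 0.438 kJ/K

T_C = 66 °C → 66 + 273.15 = 339.15 K.
W = η·Q_H = 0.421 × 830 = 349.4 kJ, so Q_C = Q_H − W = 480.6 kJ.
Entropy balance on the reservoirs: −Q_H/T_H = -0.9788 kJ/K, +Q_C/T_C = 1.417 kJ/K.
ΔS_univ = −Q_H/T_H + Q_C/T_C = 0.438 kJ/K (> 0, since η = 0.421 < η_Carnot = 0.600).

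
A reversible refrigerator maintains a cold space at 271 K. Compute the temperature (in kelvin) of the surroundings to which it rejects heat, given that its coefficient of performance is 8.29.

T_H ≈ 304 K

COP_R = T_C/(T_H − T_C) ⇒ T_H = T_C·(1 + 1/COP_R) = 271.00 × (1 + 1/8.29) = 304 K.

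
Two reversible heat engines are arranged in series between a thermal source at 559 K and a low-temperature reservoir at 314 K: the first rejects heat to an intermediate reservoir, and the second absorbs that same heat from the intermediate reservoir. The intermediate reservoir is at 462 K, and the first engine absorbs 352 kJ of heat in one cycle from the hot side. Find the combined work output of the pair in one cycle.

Two reversible stages in series are equivalent to a single Carnot engine between T_H and T_C, so η_total = 1 − T_C/T_H = 1 − 314.00/559.00 = 0.4383.
W_total = η_total · Q_H = 0.4383 × 352 = 154 kJ.

W_total ≈ 154 kJ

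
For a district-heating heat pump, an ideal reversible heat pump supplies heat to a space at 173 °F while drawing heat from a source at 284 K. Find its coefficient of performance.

T_H = 173 °F → (173 − 32) × 5/9 = 78.33 °C = 351.48 K.
COP_HP = T_H/(T_H − T_C) = 351.48/(351.48 − 284.00) = 5.21.

COP_HP ≈ 5.21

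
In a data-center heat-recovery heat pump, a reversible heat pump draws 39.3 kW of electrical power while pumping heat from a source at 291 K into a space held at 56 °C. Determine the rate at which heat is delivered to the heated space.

T_H = 56 °C → 56 + 273.15 = 329.15 K.
Reversible heating COP: COP_HP = T_H/(T_H − T_C) = 329.15/38.15 = 8.6278.
Q_H = COP_HP · W = 8.6278 × 39.3 = 339.1 kW.

Q̇_H ≈ 339.1 kW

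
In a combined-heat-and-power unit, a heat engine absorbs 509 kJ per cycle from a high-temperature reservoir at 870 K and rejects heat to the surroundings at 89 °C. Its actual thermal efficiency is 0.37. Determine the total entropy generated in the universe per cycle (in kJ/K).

T_C = 89 °C → 89 + 273.15 = 362.15 K.
W = η·Q_H = 0.37 × 509 = 188.3 kJ, so Q_C = Q_H − W = 320.7 kJ.
Reservoir entropy changes: ΔS_H = −Q_H/T_H = −509/870.00 = -0.5851 kJ/K and ΔS_C = +Q_C/T_C = 320.7/362.15 = 0.8855 kJ/K.
ΔS_univ = −Q_H/T_H + Q_C/T_C = 0.3004 kJ/K (> 0, since η = 0.37 < η_Carnot = 0.584).

ΔS_univ ≈ 0.3004 kJ/K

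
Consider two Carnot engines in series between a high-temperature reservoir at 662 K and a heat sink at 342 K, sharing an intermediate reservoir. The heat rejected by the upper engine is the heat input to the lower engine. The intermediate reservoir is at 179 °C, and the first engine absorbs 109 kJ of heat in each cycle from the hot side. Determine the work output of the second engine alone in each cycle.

W₂ ≈ 18.1 kJ

T_m = 179 °C → 179 + 273.15 = 452.15 K.
Heat entering the second stage: Q_m = Q_H·(T_m/T_H) = 109 × 452.15/662.00 = 74.4 kJ.
Second-stage efficiency η₂ = 1 − T_C/T_m = 1 − 342.00/452.15 = 0.2436, so W₂ = η₂·Q_m = 18.1 kJ.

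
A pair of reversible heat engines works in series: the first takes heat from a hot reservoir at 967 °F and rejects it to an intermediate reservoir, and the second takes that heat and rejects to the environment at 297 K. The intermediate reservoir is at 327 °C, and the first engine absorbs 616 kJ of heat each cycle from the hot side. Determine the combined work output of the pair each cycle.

T_H = 967 °F → (967 − 32) × 5/9 = 519.44 °C = 792.59 K.
Two reversible stages in series are equivalent to a single Carnot engine between T_H and T_C, so η_total = 1 − T_C/T_H = 1 − 297.00/792.59 = 0.6253.
W_total = η_total · Q_H = 0.6253 × 616 = 385 kJ.

W_total ≈ 385 kJ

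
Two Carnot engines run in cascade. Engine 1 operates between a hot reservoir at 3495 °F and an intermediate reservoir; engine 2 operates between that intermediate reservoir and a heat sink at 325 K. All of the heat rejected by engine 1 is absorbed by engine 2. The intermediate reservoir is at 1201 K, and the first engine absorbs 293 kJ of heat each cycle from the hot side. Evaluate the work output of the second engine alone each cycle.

T_H = 3495 °F → (3495 − 32) × 5/9 = 1923.89 °C = 2197.04 K.
Heat entering the second stage: Q_m = Q_H·(T_m/T_H) = 293 × 1201.00/2197.04 = 160 kJ.
Second-stage efficiency η₂ = 1 − T_C/T_m = 1 − 325.00/1201.00 = 0.7294, so W₂ = η₂·Q_m = 117 kJ.

W₂ ≈ 117 kJ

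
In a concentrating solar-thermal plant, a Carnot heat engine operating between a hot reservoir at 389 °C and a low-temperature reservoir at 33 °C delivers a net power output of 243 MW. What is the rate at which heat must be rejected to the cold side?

Q̇_C ≈ 209 MW

T_H = 389 °C → 389 + 273.15 = 662.15 K.
T_C = 33 °C → 33 + 273.15 = 306.15 K.
Carnot efficiency: η = 1 − T_C/T_H = 1 − 306.15/662.15 = 0.5376.
Since Q_C/Q_H = T_C/T_H and Q_H = W/η, Q_C = W·T_C/(T_H − T_C) = 243 × 306.15/356.00 = 209 MW.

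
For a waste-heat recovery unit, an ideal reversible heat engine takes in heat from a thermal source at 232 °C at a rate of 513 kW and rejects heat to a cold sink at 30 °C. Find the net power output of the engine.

T_H = 232 °C → 232 + 273.15 = 505.15 K.
T_C = 30 °C → 30 + 273.15 = 303.15 K.
Since the cycle is reversible, η = 1 − T_C/T_H = 1 − 303.15/505.15 = 0.3999.
W = η·Q_H = 0.3999 × 513 = 205 kW.

Ẇ ≈ 205 kW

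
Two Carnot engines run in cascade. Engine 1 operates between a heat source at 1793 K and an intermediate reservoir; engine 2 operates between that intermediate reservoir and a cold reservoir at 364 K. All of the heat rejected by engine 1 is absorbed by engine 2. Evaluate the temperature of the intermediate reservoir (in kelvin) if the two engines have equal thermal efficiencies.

Equal efficiencies require 1 − T_m/T_H = 1 − T_C/T_m, i.e. T_m/T_H = T_C/T_m, so T_m = √(T_H·T_C) = √(1793.00 × 364.00) = 808 K.

T_m ≈ 808 K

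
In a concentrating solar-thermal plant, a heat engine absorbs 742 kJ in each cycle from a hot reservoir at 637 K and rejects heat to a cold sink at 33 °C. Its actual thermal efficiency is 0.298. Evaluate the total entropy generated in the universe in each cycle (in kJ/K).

ΔS_univ ≈ 0.5366 kJ/K

T_C = 33 °C → 33 + 273.15 = 306.15 K.
W = η·Q_H = 0.298 × 742 = 221.1 kJ, so Q_C = Q_H − W = 520.9 kJ.
Entropy balance on the reservoirs: −Q_H/T_H = -1.165 kJ/K, +Q_C/T_C = 1.701 kJ/K.
ΔS_univ = −Q_H/T_H + Q_C/T_C = 0.5366 kJ/K (> 0, since η = 0.298 < η_Carnot = 0.519).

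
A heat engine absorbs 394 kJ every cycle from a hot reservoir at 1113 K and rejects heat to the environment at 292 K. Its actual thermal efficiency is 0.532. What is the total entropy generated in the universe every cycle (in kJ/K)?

ΔS_univ ≈ 0.277 kJ/K

W = η·Q_H = 0.532 × 394 = 209.6 kJ, so Q_C = Q_H − W = 184.4 kJ.
Entropy balance on the reservoirs: −Q_H/T_H = -0.3540 kJ/K, +Q_C/T_C = 0.6315 kJ/K.
ΔS_univ = −Q_H/T_H + Q_C/T_C = 0.277 kJ/K (> 0, since η = 0.532 < η_Carnot = 0.738).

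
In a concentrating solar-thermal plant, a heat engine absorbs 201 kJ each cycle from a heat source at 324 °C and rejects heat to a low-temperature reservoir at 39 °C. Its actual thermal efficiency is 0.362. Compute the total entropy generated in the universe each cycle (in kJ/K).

T_H = 324 °C → 324 + 273.15 = 597.15 K.
T_C = 39 °C → 39 + 273.15 = 312.15 K.
W = η·Q_H = 0.362 × 201 = 72.76 kJ, so Q_C = Q_H − W = 128.2 kJ.
The hot reservoir loses entropy Q_H/T_H = 201/597.15 = 0.3366 kJ/K; the cold reservoir gains Q_C/T_C = 128.2/312.15 = 0.4108 kJ/K.
ΔS_univ = −Q_H/T_H + Q_C/T_C = 0.0742 kJ/K (> 0, since η = 0.362 < η_Carnot = 0.477).

ΔS_univ ≈ 0.0742 kJ/K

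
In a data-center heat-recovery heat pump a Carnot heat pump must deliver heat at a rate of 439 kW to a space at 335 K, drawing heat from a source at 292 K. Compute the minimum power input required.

The Carnot heat-pump COP is COP_HP = T_H/(T_H − T_C) = 335.00/43.00 = 7.7907.
W = Q_H/COP_HP = 439/7.7907 = 56.3 kW.

Ẇ_in ≈ 56.3 kW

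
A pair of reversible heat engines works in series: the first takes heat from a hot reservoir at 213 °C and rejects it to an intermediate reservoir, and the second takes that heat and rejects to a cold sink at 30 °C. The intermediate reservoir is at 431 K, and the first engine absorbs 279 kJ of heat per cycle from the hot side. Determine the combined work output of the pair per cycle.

W_total ≈ 105 kJ

T_H = 213 °C → 213 + 273.15 = 486.15 K.
T_C = 30 °C → 30 + 273.15 = 303.15 K.
Two reversible stages in series are equivalent to a single Carnot engine between T_H and T_C, so η_total = 1 − T_C/T_H = 1 − 303.15/486.15 = 0.3764.
W_total = η_total · Q_H = 0.3764 × 279 = 105 kJ.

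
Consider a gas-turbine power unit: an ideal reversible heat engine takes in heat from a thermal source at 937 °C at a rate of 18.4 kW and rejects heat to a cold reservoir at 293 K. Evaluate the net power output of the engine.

T_H = 937 °C → 937 + 273.15 = 1210.15 K.
The Carnot efficiency is η = 1 − T_C/T_H = 1 − 293.00/1210.15 = 0.7579.
W = η·Q_H = 0.7579 × 18.4 = 13.9 kW.

Ẇ ≈ 13.9 kW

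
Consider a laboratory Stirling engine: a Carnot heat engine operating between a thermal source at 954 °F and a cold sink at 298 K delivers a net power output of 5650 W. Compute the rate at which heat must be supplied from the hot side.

Q̇_H ≈ 9105 W

T_H = 954 °F → (954 − 32) × 5/9 = 512.22 °C = 785.37 K.
Since the cycle is reversible, η = 1 − T_C/T_H = 1 − 298.00/785.37 = 0.6206.
Q_H = W/η = 5650/0.6206 = 9105 W.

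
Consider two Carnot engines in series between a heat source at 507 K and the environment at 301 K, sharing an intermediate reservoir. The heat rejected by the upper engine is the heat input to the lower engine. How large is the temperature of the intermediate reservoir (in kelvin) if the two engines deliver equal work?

T_m ≈ 404 K

For reversible stages Q_m = Q_H·(T_m/T_H). Setting W₁ = Q_H(1 − T_m/T_H) equal to W₂ = Q_m(1 − T_C/T_m) = Q_H·(T_m − T_C)/T_H gives T_H − T_m = T_m − T_C, so T_m = (T_H + T_C)/2 = (507.00 + 301.00)/2 = 404 K.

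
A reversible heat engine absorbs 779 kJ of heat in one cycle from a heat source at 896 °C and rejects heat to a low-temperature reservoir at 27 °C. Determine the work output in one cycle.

W ≈ 579 kJ

T_H = 896 °C → 896 + 273.15 = 1169.15 K.
T_C = 27 °C → 27 + 273.15 = 300.15 K.
For a reversible engine, η = 1 − T_C/T_H = 1 − 300.15/1169.15 = 0.7433.
W = η·Q_H = 0.7433 × 779 = 579 kJ.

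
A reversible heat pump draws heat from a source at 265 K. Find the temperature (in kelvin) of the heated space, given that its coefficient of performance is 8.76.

COP_HP = T_H/(T_H − T_C) ⇒ T_H = T_C·COP_HP/(COP_HP − 1) = 265.00 × 8.76/(8.76 − 1) = 299 K.

T_H ≈ 299 K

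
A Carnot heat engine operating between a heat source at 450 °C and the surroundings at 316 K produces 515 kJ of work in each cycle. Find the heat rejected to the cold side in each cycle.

T_H = 450 °C → 450 + 273.15 = 723.15 K.
Since the cycle is reversible, η = 1 − T_C/T_H = 1 − 316.00/723.15 = 0.5630.
Since Q_C/Q_H = T_C/T_H and Q_H = W/η, Q_C = W·T_C/(T_H − T_C) = 515 × 316.00/407.15 = 399.7 kJ.

Q_C ≈ 399.7 kJ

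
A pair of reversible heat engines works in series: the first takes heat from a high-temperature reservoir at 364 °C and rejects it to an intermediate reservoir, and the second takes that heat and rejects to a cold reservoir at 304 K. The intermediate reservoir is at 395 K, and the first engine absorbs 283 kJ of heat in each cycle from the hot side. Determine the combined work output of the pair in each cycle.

W_total ≈ 148 kJ

T_H = 364 °C → 364 + 273.15 = 637.15 K.
Two reversible stages in series are equivalent to a single Carnot engine between T_H and T_C, so η_total = 1 − T_C/T_H = 1 − 304.00/637.15 = 0.5229.
W_total = η_total · Q_H = 0.5229 × 283 = 148 kJ.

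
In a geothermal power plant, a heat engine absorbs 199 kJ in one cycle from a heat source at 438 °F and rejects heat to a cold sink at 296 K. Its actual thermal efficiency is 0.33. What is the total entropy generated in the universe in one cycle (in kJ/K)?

ΔS_univ ≈ 0.0514 kJ/K

T_H = 438 °F → (438 − 32) × 5/9 = 225.56 °C = 498.71 K.
W = η·Q_H = 0.33 × 199 = 65.67 kJ, so Q_C = Q_H − W = 133.3 kJ.
Reservoir entropy changes: ΔS_H = −Q_H/T_H = −199/498.71 = -0.3990 kJ/K and ΔS_C = +Q_C/T_C = 133.3/296.00 = 0.4504 kJ/K.
ΔS_univ = −Q_H/T_H + Q_C/T_C = 0.0514 kJ/K (> 0, since η = 0.33 < η_Carnot = 0.406).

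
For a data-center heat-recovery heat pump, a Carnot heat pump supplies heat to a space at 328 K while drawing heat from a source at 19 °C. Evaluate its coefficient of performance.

COP_HP ≈ 9.15

T_C = 19 °C → 19 + 273.15 = 292.15 K.
Reversible heating COP: COP_HP = T_H/(T_H − T_C) = 328.00/(328.00 − 292.15) = 9.15.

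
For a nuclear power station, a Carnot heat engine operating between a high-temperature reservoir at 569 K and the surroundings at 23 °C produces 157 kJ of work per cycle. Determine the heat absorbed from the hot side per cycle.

T_C = 23 °C → 23 + 273.15 = 296.15 K.
Since the cycle is reversible, η = 1 − T_C/T_H = 1 − 296.15/569.00 = 0.4795.
Q_H = W/η = 157/0.4795 = 327 kJ.

Q_H ≈ 327 kJ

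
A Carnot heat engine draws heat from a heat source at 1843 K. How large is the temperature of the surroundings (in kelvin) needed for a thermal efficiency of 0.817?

T_C ≈ 337.3 K

From η = 1 − T_C/T_H, T_C = T_H·(1 − η) = 1843.00 × (1 − 0.817) = 337.3 K.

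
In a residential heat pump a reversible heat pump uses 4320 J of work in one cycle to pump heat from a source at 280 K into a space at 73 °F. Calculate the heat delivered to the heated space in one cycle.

T_H = 73 °F → (73 − 32) × 5/9 = 22.78 °C = 295.93 K.
For a reversible heat pump, COP_HP = T_H/(T_H − T_C) = 295.93/15.93 = 18.5794.
Q_H = COP_HP · W = 18.5794 × 4320 = 80300 J.

Q_H ≈ 80300 J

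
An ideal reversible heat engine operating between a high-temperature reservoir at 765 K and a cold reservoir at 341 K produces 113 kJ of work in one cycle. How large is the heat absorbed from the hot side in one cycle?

Carnot efficiency: η = 1 − T_C/T_H = 1 − 341.00/765.00 = 0.5542.
Q_H = W/η = 113/0.5542 = 204 kJ.

Q_H ≈ 204 kJ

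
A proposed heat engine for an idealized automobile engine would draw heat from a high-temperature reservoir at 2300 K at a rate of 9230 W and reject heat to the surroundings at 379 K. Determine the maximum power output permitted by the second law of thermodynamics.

The upper bound on efficiency is η_max = 1 − T_C/T_H = 1 − 379.00/2300.00 = 0.8352.
W_max = η_max · Q_H = 0.8352 × 9230 = 7709 W.

Ẇ_max ≈ 7709 W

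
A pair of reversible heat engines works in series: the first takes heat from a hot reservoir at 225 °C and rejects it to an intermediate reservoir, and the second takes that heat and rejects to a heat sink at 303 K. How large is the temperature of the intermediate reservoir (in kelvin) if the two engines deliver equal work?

T_m ≈ 401 K

T_H = 225 °C → 225 + 273.15 = 498.15 K.
For reversible stages Q_m = Q_H·(T_m/T_H). Setting W₁ = Q_H(1 − T_m/T_H) equal to W₂ = Q_m(1 − T_C/T_m) = Q_H·(T_m − T_C)/T_H gives T_H − T_m = T_m − T_C, so T_m = (T_H + T_C)/2 = (498.15 + 303.00)/2 = 401 K.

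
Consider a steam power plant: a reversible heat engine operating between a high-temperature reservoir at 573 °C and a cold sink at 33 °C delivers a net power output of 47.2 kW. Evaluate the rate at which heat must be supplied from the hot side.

T_H = 573 °C → 573 + 273.15 = 846.15 K.
T_C = 33 °C → 33 + 273.15 = 306.15 K.
For a reversible engine, η = 1 − T_C/T_H = 1 − 306.15/846.15 = 0.6382.
Q_H = W/η = 47.2/0.6382 = 74.0 kW.

Q̇_H ≈ 74.0 kW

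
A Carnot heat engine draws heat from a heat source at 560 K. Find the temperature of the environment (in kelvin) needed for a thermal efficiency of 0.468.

T_C ≈ 298 K

From η = 1 − T_C/T_H, T_C = T_H·(1 − η) = 560.00 × (1 − 0.468) = 298 K.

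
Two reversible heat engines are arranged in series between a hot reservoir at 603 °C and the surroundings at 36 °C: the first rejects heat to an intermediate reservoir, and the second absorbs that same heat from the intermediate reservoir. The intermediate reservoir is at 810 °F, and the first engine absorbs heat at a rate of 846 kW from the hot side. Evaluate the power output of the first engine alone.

Ẇ₁ ≈ 165 kW

T_H = 603 °C → 603 + 273.15 = 876.15 K.
T_C = 36 °C → 36 + 273.15 = 309.15 K.
T_m = 810 °F → (810 − 32) × 5/9 = 432.22 °C = 705.37 K.
First-stage efficiency η₁ = 1 − T_m/T_H = 1 − 705.37/876.15 = 0.1949.
W₁ = η₁·Q_H = 0.1949 × 846 = 165 kW.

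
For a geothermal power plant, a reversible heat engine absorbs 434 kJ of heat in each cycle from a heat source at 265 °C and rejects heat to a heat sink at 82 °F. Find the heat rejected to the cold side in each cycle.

T_H = 265 °C → 265 + 273.15 = 538.15 K.
T_C = 82 °F → (82 − 32) × 5/9 = 27.78 °C = 300.93 K.
Carnot efficiency: η = 1 − T_C/T_H = 1 − 300.93/538.15 = 0.4408.
For a reversible cycle Q_C/Q_H = T_C/T_H, so Q_C = 434 × 300.93/538.15 = 243 kJ.

Q_C ≈ 243 kJ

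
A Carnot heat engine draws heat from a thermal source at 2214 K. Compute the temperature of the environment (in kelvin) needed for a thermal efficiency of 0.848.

From η = 1 − T_C/T_H, T_C = T_H·(1 − η) = 2214.00 × (1 − 0.848) = 337 K.

T_C ≈ 337 K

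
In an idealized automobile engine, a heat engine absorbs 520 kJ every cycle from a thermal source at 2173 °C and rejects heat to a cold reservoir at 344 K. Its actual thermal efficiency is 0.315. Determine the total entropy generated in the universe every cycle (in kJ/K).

T_H = 2173 °C → 2173 + 273.15 = 2446.15 K.
W = η·Q_H = 0.315 × 520 = 163.8 kJ, so Q_C = Q_H − W = 356.2 kJ.
The hot reservoir loses entropy Q_H/T_H = 520/2446.15 = 0.2126 kJ/K; the cold reservoir gains Q_C/T_C = 356.2/344.00 = 1.035 kJ/K.
ΔS_univ = −Q_H/T_H + Q_C/T_C = 0.823 kJ/K (> 0, since η = 0.315 < η_Carnot = 0.859).

ΔS_univ ≈ 0.823 kJ/K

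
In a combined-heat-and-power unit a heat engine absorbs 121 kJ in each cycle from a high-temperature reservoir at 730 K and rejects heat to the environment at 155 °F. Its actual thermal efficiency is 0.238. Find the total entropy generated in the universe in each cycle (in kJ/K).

T_C = 155 °F → (155 − 32) × 5/9 = 68.33 °C = 341.48 K.
W = η·Q_H = 0.238 × 121 = 28.80 kJ, so Q_C = Q_H − W = 92.20 kJ.
Reservoir entropy changes: ΔS_H = −Q_H/T_H = −121/730.00 = -0.1658 kJ/K and ΔS_C = +Q_C/T_C = 92.20/341.48 = 0.2700 kJ/K.
ΔS_univ = −Q_H/T_H + Q_C/T_C = 0.104 kJ/K (> 0, since η = 0.238 < η_Carnot = 0.532).

ΔS_univ ≈ 0.104 kJ/K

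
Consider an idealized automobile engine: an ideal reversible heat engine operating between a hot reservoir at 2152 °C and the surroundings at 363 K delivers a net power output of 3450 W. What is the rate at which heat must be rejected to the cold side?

T_H = 2152 °C → 2152 + 273.15 = 2425.15 K.
For a reversible engine, η = 1 − T_C/T_H = 1 − 363.00/2425.15 = 0.8503.
Since Q_C/Q_H = T_C/T_H and Q_H = W/η, Q_C = W·T_C/(T_H − T_C) = 3450 × 363.00/2062.15 = 607 W.

Q̇_C ≈ 607 W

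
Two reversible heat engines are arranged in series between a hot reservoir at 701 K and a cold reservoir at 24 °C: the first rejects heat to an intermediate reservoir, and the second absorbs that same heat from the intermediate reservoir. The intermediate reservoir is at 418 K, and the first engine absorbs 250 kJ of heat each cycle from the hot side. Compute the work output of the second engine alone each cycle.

T_C = 24 °C → 24 + 273.15 = 297.15 K.
Heat entering the second stage: Q_m = Q_H·(T_m/T_H) = 250 × 418.00/701.00 = 149 kJ.
Second-stage efficiency η₂ = 1 − T_C/T_m = 1 − 297.15/418.00 = 0.2891, so W₂ = η₂·Q_m = 43.1 kJ.

W₂ ≈ 43.1 kJ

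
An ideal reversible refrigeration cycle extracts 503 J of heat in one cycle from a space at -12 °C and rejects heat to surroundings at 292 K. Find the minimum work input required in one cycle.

T_C = -12 °C → -12 + 273.15 = 261.15 K.
The reversible coefficient of performance is COP_R = T_C/(T_H − T_C) = 261.15/30.85 = 8.4652.
W = Q_C/COP_R = 503/8.4652 = 59.4 J.

W_in ≈ 59.4 J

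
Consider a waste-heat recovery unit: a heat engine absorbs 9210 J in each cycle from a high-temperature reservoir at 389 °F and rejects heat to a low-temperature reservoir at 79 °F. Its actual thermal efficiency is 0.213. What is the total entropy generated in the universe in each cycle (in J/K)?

T_H = 389 °F → (389 − 32) × 5/9 = 198.33 °C = 471.48 K.
T_C = 79 °F → (79 − 32) × 5/9 = 26.11 °C = 299.26 K.
W = η·Q_H = 0.213 × 9210 = 1962 J, so Q_C = Q_H − W = 7248 J.
The hot reservoir loses entropy Q_H/T_H = 9210/471.48 = 19.53 J/K; the cold reservoir gains Q_C/T_C = 7248/299.26 = 24.22 J/K.
ΔS_univ = −Q_H/T_H + Q_C/T_C = 4.69 J/K (> 0, since η = 0.213 < η_Carnot = 0.365).

ΔS_univ ≈ 4.69 J/K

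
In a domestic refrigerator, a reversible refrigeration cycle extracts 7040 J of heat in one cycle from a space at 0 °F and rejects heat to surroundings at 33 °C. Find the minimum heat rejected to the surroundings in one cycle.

Q_H ≈ 8440 J

T_H = 33 °C → 33 + 273.15 = 306.15 K.
T_C = 0 °F → (0 − 32) × 5/9 = -17.78 °C = 255.37 K.
For a reversible cycle Q_H/Q_C = T_H/T_C, so Q_H = Q_C·T_H/T_C = 7040 × 306.15/255.37 = 8440 J.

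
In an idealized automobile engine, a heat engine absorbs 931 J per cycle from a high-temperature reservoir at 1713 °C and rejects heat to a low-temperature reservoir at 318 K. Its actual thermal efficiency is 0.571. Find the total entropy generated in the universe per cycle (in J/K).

ΔS_univ ≈ 0.787 J/K

T_H = 1713 °C → 1713 + 273.15 = 1986.15 K.
W = η·Q_H = 0.571 × 931 = 531.6 J, so Q_C = Q_H − W = 399.4 J.
Entropy balance on the reservoirs: −Q_H/T_H = -0.4687 J/K, +Q_C/T_C = 1.256 J/K.
ΔS_univ = −Q_H/T_H + Q_C/T_C = 0.787 J/K (> 0, since η = 0.571 < η_Carnot = 0.840).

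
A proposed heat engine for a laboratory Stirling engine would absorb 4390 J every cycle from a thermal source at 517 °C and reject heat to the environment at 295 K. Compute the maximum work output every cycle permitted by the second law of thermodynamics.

W_max ≈ 2750 J

T_H = 517 °C → 517 + 273.15 = 790.15 K.
The upper bound on efficiency is η_max = 1 − T_C/T_H = 1 − 295.00/790.15 = 0.6267.
W_max = η_max · Q_H = 0.6267 × 4390 = 2750 J.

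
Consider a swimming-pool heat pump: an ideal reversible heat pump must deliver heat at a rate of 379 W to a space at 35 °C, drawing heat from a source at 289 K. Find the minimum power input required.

Ẇ_in ≈ 23.6 W

T_H = 35 °C → 35 + 273.15 = 308.15 K.
COP_HP = T_H/(T_H − T_C) = 308.15/19.15 = 16.0914.
W = Q_H/COP_HP = 379/16.0914 = 23.6 W.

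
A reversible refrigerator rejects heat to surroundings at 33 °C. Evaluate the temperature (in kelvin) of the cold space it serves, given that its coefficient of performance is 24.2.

T_C ≈ 294 K

T_H = 33 °C → 33 + 273.15 = 306.15 K.
COP_R = T_C/(T_H − T_C) ⇒ T_C = T_H·COP_R/(1 + COP_R) = 306.15 × 24.2/(1 + 24.2) = 294 K.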